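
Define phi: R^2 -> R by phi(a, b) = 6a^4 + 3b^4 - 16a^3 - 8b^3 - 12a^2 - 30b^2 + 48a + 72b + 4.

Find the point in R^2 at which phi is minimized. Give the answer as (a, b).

(-1, -2)

phi(a,b) separates as P(a) + Q(b) + 4, so its minimum is min P + min Q + 4.
P'(a) = 24(a - 2)(a - 1)(a + 1) vanishes at a ∈ {-1, 1, 2}; Q'(b) = 12(b - 3)(b - 1)(b + 2) vanishes at b ∈ {-2, 1, 3}.
Local minima of P (where P''>0): P(-1)=-38, P(2)=16. Local minima of Q: Q(-2)=-152, Q(3)=-27.
So the global minimum of phi is P(-1) + Q(-2) + 4 = -38 − 152 + 4 = -186, attained at (-1, -2).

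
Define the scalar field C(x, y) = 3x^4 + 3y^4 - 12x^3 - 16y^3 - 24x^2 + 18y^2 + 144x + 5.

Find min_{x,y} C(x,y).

C(x,y) separates as P(x) + Q(y) + 5, so its minimum is min P + min Q + 5.
P'(x) = 12(x - 3)(x - 2)(x + 2) vanishes at x ∈ {-2, 2, 3}; Q'(y) = 12y(y - 3)(y - 1) vanishes at y ∈ {0, 1, 3}.
Local minima of P (where P''>0): P(-2)=-240, P(3)=135. Local minima of Q: Q(0)=0, Q(3)=-27.
So the global minimum of C is P(-2) + Q(3) + 5 = -240 − 27 + 5 = -262, attained at (-2, 3).

-262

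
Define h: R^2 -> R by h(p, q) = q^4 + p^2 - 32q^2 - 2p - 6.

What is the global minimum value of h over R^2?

h(p,q) separates as A(p) + B(q) − 6, so its minimum is min A + min B − 6.
A'(p) = 2p - 2 vanishes at p ∈ {1}; B'(q) = 4q(q - 4)(q + 4) vanishes at q ∈ {-4, 0, 4}.
Local minima of A (where A''>0): A(1)=-1. Local minima of B: B(-4)=-256, B(4)=-256.
So the global minimum of h is A(1) + B(-4) − 6 = -1 − 256 − 6 = -263, attained at (1, -4).

-263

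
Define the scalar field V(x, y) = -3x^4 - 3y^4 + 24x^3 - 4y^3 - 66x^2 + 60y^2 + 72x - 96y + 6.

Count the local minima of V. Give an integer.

V separates as a function of x plus a function of y, so ∇V=0 decouples.
∂V/∂x = -12(x - 3)(x - 2)(x - 1) = 0 at x ∈ {1, 2, 3}; ∂V/∂y = -12(y - 2)(y - 1)(y + 4) = 0 at y ∈ {-4, 1, 2}.
The Hessian is diagonal: diag(V_xx, V_yy). Second derivatives: V_xx(1)=-24, V_xx(2)=12, V_xx(3)=-24; V_yy(-4)=-360, V_yy(1)=60, V_yy(2)=-72.
Local minima occur where both diagonal entries positive: (2, 1). Count: 1.

1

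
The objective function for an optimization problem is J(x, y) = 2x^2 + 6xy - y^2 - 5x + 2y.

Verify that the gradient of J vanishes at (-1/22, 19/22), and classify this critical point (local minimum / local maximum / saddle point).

∇J = (4x + 6y - 5, 6x - 2y + 2); substituting (-1/22, 19/22) gives ∇J = (0, 0), so (-1/22, 19/22) is indeed a critical point.
The Hessian of J is constant: H = [[4, 6], [6, -2]].
det(H) = 4·(-2) − 6² = -44.
Since det(H) < 0, H is indefinite and the critical point is a saddle point.

saddle point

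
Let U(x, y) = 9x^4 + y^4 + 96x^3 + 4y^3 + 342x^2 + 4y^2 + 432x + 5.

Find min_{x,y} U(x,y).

-172

U(x,y) separates as P(x) + Q(y) + 5, so its minimum is min P + min Q + 5.
P'(x) = 36(x + 1)(x + 3)(x + 4) vanishes at x ∈ {-4, -3, -1}; Q'(y) = 4y(y + 1)(y + 2) vanishes at y ∈ {-2, -1, 0}.
Local minima of P (where P''>0): P(-4)=-96, P(-1)=-177. Local minima of Q: Q(-2)=0, Q(0)=0.
So the global minimum of U is P(-1) + Q(-2) + 5 = -177 + 0 + 5 = -172, attained at (-1, -2).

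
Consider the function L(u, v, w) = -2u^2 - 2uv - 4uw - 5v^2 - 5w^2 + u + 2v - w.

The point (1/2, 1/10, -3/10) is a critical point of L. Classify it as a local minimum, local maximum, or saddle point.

local maximum

The Hessian is constant: H = [[-4, -2, -4], [-2, -10, 0], [-4, 0, -10]].
Leading principal minors: Δ₁ = -4, Δ₂ = 36, Δ₃ = -200.
The minors alternate sign starting negative (−, +, −), so H is negative definite: a local maximum.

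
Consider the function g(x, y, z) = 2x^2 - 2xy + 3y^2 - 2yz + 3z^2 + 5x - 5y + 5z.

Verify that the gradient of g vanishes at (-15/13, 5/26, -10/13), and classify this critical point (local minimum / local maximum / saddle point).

∇g = (4x - 2y + 5, -2x + 6y - 2z - 5, -2y + 6z + 5); substituting (-15/13, 5/26, -10/13) gives ∇g = (0, 0, 0), so (-15/13, 5/26, -10/13) is indeed a critical point.
The Hessian is constant: H = [[4, -2, 0], [-2, 6, -2], [0, -2, 6]].
Leading principal minors: Δ₁ = 4, Δ₂ = 20, Δ₃ = 104.
All leading minors are positive, so H is positive definite: a local minimum.

local minimum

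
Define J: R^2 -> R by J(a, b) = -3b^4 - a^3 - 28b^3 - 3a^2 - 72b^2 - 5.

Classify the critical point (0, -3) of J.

The mixed partial ∂²J/∂a∂b is 0, so the Hessian at any point is diag(J_aa, J_bb) = diag(-6(a + 1), -12(3b^2 + 14b + 12)).
At (0, -3): H = diag(-6, 36).
The eigenvalues have opposite signs, so H is indefinite: a saddle point.

saddle point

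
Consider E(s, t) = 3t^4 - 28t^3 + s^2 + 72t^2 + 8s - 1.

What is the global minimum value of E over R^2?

-17

E(s,t) separates as P(s) + Q(t) − 1, so its minimum is min P + min Q − 1.
P'(s) = 2s + 8 vanishes at s ∈ {-4}; Q'(t) = 12t(t - 4)(t - 3) vanishes at t ∈ {0, 3, 4}.
Local minima of P (where P''>0): P(-4)=-16. Local minima of Q: Q(0)=0, Q(4)=128.
So the global minimum of E is P(-4) + Q(0) − 1 = -16 + 0 − 1 = -17, attained at (-4, 0).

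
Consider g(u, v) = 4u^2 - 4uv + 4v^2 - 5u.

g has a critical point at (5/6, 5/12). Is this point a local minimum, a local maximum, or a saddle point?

local minimum

The Hessian of g is constant: H = [[8, -4], [-4, 8]].
det(H) = 8·8 − (-4)² = 48.
det(H) > 0 and tr(H) = 16 > 0, so H is positive definite and the point is a local minimum.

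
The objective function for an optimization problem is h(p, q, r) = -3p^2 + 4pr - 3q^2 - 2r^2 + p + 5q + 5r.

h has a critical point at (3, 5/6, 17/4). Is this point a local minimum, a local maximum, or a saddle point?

The Hessian is constant: H = [[-6, 0, 4], [0, -6, 0], [4, 0, -4]].
Leading principal minors: Δ₁ = -6, Δ₂ = 36, Δ₃ = -48.
The minors alternate sign starting negative (−, +, −), so H is negative definite: a local maximum.

local maximum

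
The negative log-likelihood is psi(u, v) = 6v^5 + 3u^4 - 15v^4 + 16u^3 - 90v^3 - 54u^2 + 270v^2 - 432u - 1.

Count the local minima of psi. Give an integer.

psi separates as a function of u plus a function of v, so ∇psi=0 decouples.
∂psi/∂u = 12(u - 3)(u + 3)(u + 4) = 0 at u ∈ {-4, -3, 3}; ∂psi/∂v = 30v(v - 3)(v - 2)(v + 3) = 0 at v ∈ {-3, 0, 2, 3}.
The Hessian is diagonal: diag(psi_uu, psi_vv). Second derivatives: psi_uu(-4)=84, psi_uu(-3)=-72, psi_uu(3)=504; psi_vv(-3)=-2700, psi_vv(0)=540, psi_vv(2)=-300, psi_vv(3)=540.
Local minima occur where both diagonal entries positive: (-4, 0), (-4, 3), (3, 0), (3, 3). Count: 4.

4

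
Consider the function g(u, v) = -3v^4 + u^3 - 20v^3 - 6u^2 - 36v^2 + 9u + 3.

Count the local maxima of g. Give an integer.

2

g separates as a function of u plus a function of v, so ∇g=0 decouples.
∂g/∂u = 3(u - 3)(u - 1) = 0 at u ∈ {1, 3}; ∂g/∂v = -12v(v + 2)(v + 3) = 0 at v ∈ {-3, -2, 0}.
The Hessian is diagonal: diag(g_uu, g_vv). Second derivatives: g_uu(1)=-6, g_uu(3)=6; g_vv(-3)=-36, g_vv(-2)=24, g_vv(0)=-72.
Local maxima occur where both diagonal entries negative: (1, -3), (1, 0). Count: 2.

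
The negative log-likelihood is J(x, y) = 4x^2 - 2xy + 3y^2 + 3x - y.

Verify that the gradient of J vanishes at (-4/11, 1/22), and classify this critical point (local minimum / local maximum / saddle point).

local minimum

∇J = (8x - 2y + 3, -2x + 6y - 1); substituting (-4/11, 1/22) gives ∇J = (0, 0), so (-4/11, 1/22) is indeed a critical point.
The Hessian of J is constant: H = [[8, -2], [-2, 6]].
det(H) = 8·6 − (-2)² = 44.
det(H) > 0 and tr(H) = 14 > 0, so H is positive definite and the point is a local minimum.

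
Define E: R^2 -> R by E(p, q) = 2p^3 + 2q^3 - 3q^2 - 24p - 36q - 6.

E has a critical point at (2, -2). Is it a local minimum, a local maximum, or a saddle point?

saddle point

The mixed partial ∂²E/∂p∂q is 0, so the Hessian at any point is diag(E_pp, E_qq) = diag(12p, 6(2q - 1)).
At (2, -2): H = diag(24, -30).
The eigenvalues have opposite signs, so H is indefinite: a saddle point.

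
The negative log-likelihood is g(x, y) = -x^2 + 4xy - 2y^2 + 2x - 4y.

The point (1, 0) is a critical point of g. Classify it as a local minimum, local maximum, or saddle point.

saddle point

The Hessian of g is constant: H = [[-2, 4], [4, -4]].
det(H) = (-2)·(-4) − 4² = -8.
Since det(H) < 0, H is indefinite and the critical point is a saddle point.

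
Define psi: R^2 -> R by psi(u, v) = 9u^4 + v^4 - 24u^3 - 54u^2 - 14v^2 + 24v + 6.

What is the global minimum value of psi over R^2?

-516

psi(u,v) separates as P(u) + Q(v) + 6, so its minimum is min P + min Q + 6.
P'(u) = 36u(u - 3)(u + 1) vanishes at u ∈ {-1, 0, 3}; Q'(v) = 4(v - 2)(v - 1)(v + 3) vanishes at v ∈ {-3, 1, 2}.
Local minima of P (where P''>0): P(-1)=-21, P(3)=-405. Local minima of Q: Q(-3)=-117, Q(2)=8.
So the global minimum of psi is P(3) + Q(-3) + 6 = -405 − 117 + 6 = -516, attained at (3, -3).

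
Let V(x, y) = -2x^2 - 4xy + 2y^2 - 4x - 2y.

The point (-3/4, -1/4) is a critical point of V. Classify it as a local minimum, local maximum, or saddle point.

The Hessian of V is constant: H = [[-4, -4], [-4, 4]].
det(H) = (-4)·4 − (-4)² = -32.
Since det(H) < 0, H is indefinite and the critical point is a saddle point.

saddle point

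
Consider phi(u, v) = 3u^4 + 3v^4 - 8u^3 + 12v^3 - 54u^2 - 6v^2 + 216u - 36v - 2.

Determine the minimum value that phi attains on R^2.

phi(u,v) separates as P(u) + Q(v) − 2, so its minimum is min P + min Q − 2.
P'(u) = 12(u - 3)(u - 2)(u + 3) vanishes at u ∈ {-3, 2, 3}; Q'(v) = 12(v - 1)(v + 1)(v + 3) vanishes at v ∈ {-3, -1, 1}.
Local minima of P (where P''>0): P(-3)=-675, P(3)=189. Local minima of Q: Q(-3)=-27, Q(1)=-27.
So the global minimum of phi is P(-3) + Q(-3) − 2 = -675 − 27 − 2 = -704, attained at (-3, -3).

-704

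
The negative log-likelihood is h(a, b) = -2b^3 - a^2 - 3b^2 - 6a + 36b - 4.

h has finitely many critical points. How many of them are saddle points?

1

h separates as a function of a plus a function of b, so ∇h=0 decouples.
∂h/∂a = -2(a + 3) = 0 at a ∈ {-3}; ∂h/∂b = -6(b - 2)(b + 3) = 0 at b ∈ {-3, 2}.
The Hessian is diagonal: diag(h_aa, h_bb). Second derivatives: h_aa(-3)=-2; h_bb(-3)=30, h_bb(2)=-30.
Saddle points occur where the two diagonal entries have opposite signs: (-3, -3). Count: 1.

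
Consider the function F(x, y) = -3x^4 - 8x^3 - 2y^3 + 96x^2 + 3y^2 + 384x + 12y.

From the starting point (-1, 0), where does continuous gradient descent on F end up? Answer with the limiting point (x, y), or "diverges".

F is separable, so gradient descent decouples: x follows -∂F/∂x, y follows -∂F/∂y.
∂F/∂x = -12(x - 4)(x + 2)(x + 4); at x=-1 this is 180, so x decreases.
∂F/∂y = -6(y - 2)(y + 1); at y=0 this is 12, so y decreases.
x converges to its nearest critical value -2 (a local min of the x-part); y converges to -1. The iterate converges to (-2, -1).

(-2, -1)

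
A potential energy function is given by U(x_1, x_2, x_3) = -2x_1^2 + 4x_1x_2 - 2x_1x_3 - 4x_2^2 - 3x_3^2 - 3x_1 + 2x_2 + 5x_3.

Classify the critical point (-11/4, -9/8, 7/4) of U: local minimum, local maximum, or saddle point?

local maximum

The Hessian is constant: H = [[-4, 4, -2], [4, -8, 0], [-2, 0, -6]].
Leading principal minors: Δ₁ = -4, Δ₂ = 16, Δ₃ = -64.
The minors alternate sign starting negative (−, +, −), so H is negative definite: a local maximum.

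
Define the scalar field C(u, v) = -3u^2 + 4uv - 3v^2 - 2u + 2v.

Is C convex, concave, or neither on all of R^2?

concave

C is quadratic, so its Hessian is the constant matrix H = [[-6, 4], [4, -6]].
det(H) = 20, tr(H) = -12.
det(H) > 0 and tr(H) < 0, so H is negative definite everywhere: concave.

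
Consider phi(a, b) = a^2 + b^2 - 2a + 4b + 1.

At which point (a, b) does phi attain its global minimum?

(1, -2)

phi(a,b) separates as P(a) + Q(b) + 1, so its minimum is min P + min Q + 1.
P'(a) = 2a - 2 vanishes at a ∈ {1}; Q'(b) = 2b + 4 vanishes at b ∈ {-2}.
Local minima of P (where P''>0): P(1)=-1. Local minima of Q: Q(-2)=-4.
So the global minimum of phi is P(1) + Q(-2) + 1 = -1 − 4 + 1 = -4, attained at (1, -2).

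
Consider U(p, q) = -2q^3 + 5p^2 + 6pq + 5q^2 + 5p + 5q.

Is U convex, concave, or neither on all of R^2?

neither

The term -2q^3 is cubic, so the Hessian is not constant.
∂²U/∂q² = -12q + 10, which takes both signs as q varies (negative for sufficiently large q). A diagonal entry of the Hessian changing sign means the Hessian is neither positive- nor negative-semidefinite on all of R^2.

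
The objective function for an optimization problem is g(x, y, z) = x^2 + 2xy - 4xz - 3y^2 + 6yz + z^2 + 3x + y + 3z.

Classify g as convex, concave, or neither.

neither

g is quadratic, so its Hessian is the constant matrix H = [[2, 2, -4], [2, -6, 6], [-4, 6, 2]].
Leading principal minors: 2, -16, -104.
Neither pattern holds ⇒ H is indefinite ⇒ neither convex nor concave.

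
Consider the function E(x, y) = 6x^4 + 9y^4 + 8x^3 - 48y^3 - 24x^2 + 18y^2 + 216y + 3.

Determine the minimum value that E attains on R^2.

E(x,y) separates as P(x) + Q(y) + 3, so its minimum is min P + min Q + 3.
P'(x) = 24x(x - 1)(x + 2) vanishes at x ∈ {-2, 0, 1}; Q'(y) = 36(y - 3)(y - 2)(y + 1) vanishes at y ∈ {-1, 2, 3}.
Local minima of P (where P''>0): P(-2)=-64, P(1)=-10. Local minima of Q: Q(-1)=-141, Q(3)=243.
So the global minimum of E is P(-2) + Q(-1) + 3 = -64 − 141 + 3 = -202, attained at (-2, -1).

-202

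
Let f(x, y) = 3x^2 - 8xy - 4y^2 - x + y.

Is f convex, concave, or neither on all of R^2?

neither

f is quadratic, so its Hessian is the constant matrix H = [[6, -8], [-8, -8]].
det(H) = -112, tr(H) = -2.
det(H) < 0, so H is indefinite: neither convex nor concave.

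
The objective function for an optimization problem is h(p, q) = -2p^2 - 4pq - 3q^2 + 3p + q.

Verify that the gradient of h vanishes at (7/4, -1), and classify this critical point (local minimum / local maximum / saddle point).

∇h = (-4p - 4q + 3, -4p - 6q + 1); substituting (7/4, -1) gives ∇h = (0, 0), so (7/4, -1) is indeed a critical point.
The Hessian of h is constant: H = [[-4, -4], [-4, -6]].
det(H) = (-4)·(-6) − (-4)² = 8.
det(H) > 0 and tr(H) = -10 < 0, so H is negative definite and the point is a local maximum.

local maximum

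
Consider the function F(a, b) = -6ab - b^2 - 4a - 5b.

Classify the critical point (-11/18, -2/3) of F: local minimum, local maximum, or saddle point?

saddle point

The Hessian of F is constant: H = [[0, -6], [-6, -2]].
det(H) = 0·(-2) − (-6)² = -36.
Since det(H) < 0, H is indefinite and the critical point is a saddle point.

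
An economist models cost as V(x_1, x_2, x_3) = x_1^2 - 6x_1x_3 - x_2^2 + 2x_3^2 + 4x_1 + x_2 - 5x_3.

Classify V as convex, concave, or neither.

V is quadratic, so its Hessian is the constant matrix H = [[2, 0, -6], [0, -2, 0], [-6, 0, 4]].
Leading principal minors: 2, -4, 56.
Neither pattern holds ⇒ H is indefinite ⇒ neither convex nor concave.

neither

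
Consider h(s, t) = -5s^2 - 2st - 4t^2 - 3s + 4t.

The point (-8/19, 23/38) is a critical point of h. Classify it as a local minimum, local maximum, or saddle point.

local maximum

The Hessian of h is constant: H = [[-10, -2], [-2, -8]].
det(H) = (-10)·(-8) − (-2)² = 76.
det(H) > 0 and tr(H) = -18 < 0, so H is negative definite and the point is a local maximum.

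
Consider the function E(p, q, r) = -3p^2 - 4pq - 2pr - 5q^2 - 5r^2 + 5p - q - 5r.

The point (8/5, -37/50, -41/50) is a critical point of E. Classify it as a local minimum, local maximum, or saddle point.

The Hessian is constant: H = [[-6, -4, -2], [-4, -10, 0], [-2, 0, -10]].
Leading principal minors: Δ₁ = -6, Δ₂ = 44, Δ₃ = -400.
The minors alternate sign starting negative (−, +, −), so H is negative definite: a local maximum.

local maximum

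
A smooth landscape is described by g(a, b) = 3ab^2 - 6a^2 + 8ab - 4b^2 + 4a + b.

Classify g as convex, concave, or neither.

The term 3ab^2 is cubic, so the Hessian is not constant.
∂²g/∂b² = 6a - 8, which takes both signs as a varies (negative for sufficiently negative a). A diagonal entry of the Hessian changing sign means the Hessian is neither positive- nor negative-semidefinite on all of R^2.

neither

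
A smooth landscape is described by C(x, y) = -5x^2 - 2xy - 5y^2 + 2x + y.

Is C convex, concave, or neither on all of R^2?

C is quadratic, so its Hessian is the constant matrix H = [[-10, -2], [-2, -10]].
det(H) = 96, tr(H) = -20.
det(H) > 0 and tr(H) < 0, so H is negative definite everywhere: concave.

concave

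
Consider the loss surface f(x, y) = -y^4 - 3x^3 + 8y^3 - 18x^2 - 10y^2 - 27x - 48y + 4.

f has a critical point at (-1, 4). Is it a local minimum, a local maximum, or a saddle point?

The mixed partial ∂²f/∂x∂y is 0, so the Hessian at any point is diag(f_xx, f_yy) = diag(-18(x + 2), 4(-3y^2 + 12y - 5)).
At (-1, 4): H = diag(-18, -20).
Both eigenvalues are negative, so H is negative definite: a local maximum.

local maximum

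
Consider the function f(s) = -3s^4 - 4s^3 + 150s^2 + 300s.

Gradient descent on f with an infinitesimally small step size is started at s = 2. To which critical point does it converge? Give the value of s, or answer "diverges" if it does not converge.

f'(s) = -12(s - 5)(s + 1)(s + 5), so f'(2) = 756.
Gradient descent moves in the -f' direction, i.e. s is decreasing.
The nearest critical point in that direction is s = -1, where f'' = 288 > 0 (a local minimum). The iterate converges there.

-1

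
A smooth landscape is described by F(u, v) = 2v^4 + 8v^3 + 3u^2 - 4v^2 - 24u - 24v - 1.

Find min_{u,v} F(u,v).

F(u,v) separates as P(u) + Q(v) − 1, so its minimum is min P + min Q − 1.
P'(u) = 6u - 24 vanishes at u ∈ {4}; Q'(v) = 8(v - 1)(v + 1)(v + 3) vanishes at v ∈ {-3, -1, 1}.
Local minima of P (where P''>0): P(4)=-48. Local minima of Q: Q(-3)=-18, Q(1)=-18.
So the global minimum of F is P(4) + Q(-3) − 1 = -48 − 18 − 1 = -67, attained at (4, -3).

-67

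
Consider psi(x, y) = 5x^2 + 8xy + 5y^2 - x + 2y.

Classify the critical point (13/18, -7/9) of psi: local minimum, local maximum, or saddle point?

local minimum

The Hessian of psi is constant: H = [[10, 8], [8, 10]].
det(H) = 10·10 − 8² = 36.
det(H) > 0 and tr(H) = 20 > 0, so H is positive definite and the point is a local minimum.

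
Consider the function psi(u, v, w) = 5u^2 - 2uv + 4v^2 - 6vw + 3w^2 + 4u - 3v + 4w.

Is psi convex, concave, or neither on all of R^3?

psi is quadratic, so its Hessian is the constant matrix H = [[10, -2, 0], [-2, 8, -6], [0, -6, 6]].
Leading principal minors: 10, 76, 96.
All positive ⇒ H ≻ 0 ⇒ convex.

convex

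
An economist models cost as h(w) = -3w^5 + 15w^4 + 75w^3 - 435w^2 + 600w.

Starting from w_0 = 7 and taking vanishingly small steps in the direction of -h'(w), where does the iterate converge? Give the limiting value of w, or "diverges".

h'(w) = -15(w - 5)(w - 2)(w - 1)(w + 4), so h'(7) = -9900.
Gradient descent moves in the -h' direction, i.e. w is increasing.
There is no critical point above w=7, and h' keeps the same sign, so the iterate runs off to +∞.

diverges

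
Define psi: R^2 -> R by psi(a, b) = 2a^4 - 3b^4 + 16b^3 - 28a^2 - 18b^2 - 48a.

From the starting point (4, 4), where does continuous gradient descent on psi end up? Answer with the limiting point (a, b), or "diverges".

diverges

psi is separable, so gradient descent decouples: a follows -∂psi/∂a, b follows -∂psi/∂b.
∂psi/∂a = 8(a - 3)(a + 1)(a + 2); at a=4 this is 240, so a decreases.
∂psi/∂b = -12b(b - 3)(b - 1); at b=4 this is -144, so b increases.
The b-coordinate has no critical point in that direction and runs off to infinity.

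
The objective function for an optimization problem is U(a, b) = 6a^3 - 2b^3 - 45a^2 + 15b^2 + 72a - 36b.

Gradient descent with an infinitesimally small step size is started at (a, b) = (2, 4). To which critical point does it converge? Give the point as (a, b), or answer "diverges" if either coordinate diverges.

diverges

U is separable, so gradient descent decouples: a follows -∂U/∂a, b follows -∂U/∂b.
∂U/∂a = 18(a - 4)(a - 1); at a=2 this is -36, so a increases.
∂U/∂b = -6(b - 3)(b - 2); at b=4 this is -12, so b increases.
The b-coordinate has no critical point in that direction and runs off to infinity.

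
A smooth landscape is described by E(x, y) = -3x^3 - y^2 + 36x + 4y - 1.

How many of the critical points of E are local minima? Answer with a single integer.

0

E separates as a function of x plus a function of y, so ∇E=0 decouples.
∂E/∂x = -9(x - 2)(x + 2) = 0 at x ∈ {-2, 2}; ∂E/∂y = -2(y - 2) = 0 at y ∈ {2}.
The Hessian is diagonal: diag(E_xx, E_yy). Second derivatives: E_xx(-2)=36, E_xx(2)=-36; E_yy(2)=-2.
Local minima occur where both diagonal entries positive: none. Count: 0.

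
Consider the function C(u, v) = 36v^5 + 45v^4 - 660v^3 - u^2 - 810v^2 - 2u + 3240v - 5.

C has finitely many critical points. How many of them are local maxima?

2

C separates as a function of u plus a function of v, so ∇C=0 decouples.
∂C/∂u = -2(u + 1) = 0 at u ∈ {-1}; ∂C/∂v = 180(v - 3)(v - 1)(v + 2)(v + 3) = 0 at v ∈ {-3, -2, 1, 3}.
The Hessian is diagonal: diag(C_uu, C_vv). Second derivatives: C_uu(-1)=-2; C_vv(-3)=-4320, C_vv(-2)=2700, C_vv(1)=-4320, C_vv(3)=10800.
Local maxima occur where both diagonal entries negative: (-1, -3), (-1, 1). Count: 2.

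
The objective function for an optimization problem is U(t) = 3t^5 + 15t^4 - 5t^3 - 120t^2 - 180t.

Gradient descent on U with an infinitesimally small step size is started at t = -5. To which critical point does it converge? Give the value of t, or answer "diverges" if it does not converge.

U'(t) = 15(t - 2)(t + 1)(t + 2)(t + 3), so U'(-5) = 2520.
Gradient descent moves in the -U' direction, i.e. t is decreasing.
There is no critical point below t=-5, and U' keeps the same sign, so the iterate runs off to −∞.

diverges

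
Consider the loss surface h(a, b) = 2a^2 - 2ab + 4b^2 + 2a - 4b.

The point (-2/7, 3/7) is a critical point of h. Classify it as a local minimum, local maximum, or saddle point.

The Hessian of h is constant: H = [[4, -2], [-2, 8]].
det(H) = 4·8 − (-2)² = 28.
det(H) > 0 and tr(H) = 12 > 0, so H is positive definite and the point is a local minimum.

local minimum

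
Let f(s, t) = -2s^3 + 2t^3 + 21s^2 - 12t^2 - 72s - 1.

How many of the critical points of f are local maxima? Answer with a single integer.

f separates as a function of s plus a function of t, so ∇f=0 decouples.
∂f/∂s = -6(s - 4)(s - 3) = 0 at s ∈ {3, 4}; ∂f/∂t = 6t(t - 4) = 0 at t ∈ {0, 4}.
The Hessian is diagonal: diag(f_ss, f_tt). Second derivatives: f_ss(3)=6, f_ss(4)=-6; f_tt(0)=-24, f_tt(4)=24.
Local maxima occur where both diagonal entries negative: (4, 0). Count: 1.

1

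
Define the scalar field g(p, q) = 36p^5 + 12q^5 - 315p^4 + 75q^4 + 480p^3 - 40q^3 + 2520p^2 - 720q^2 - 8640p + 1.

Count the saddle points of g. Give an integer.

g separates as a function of p plus a function of q, so ∇g=0 decouples.
∂g/∂p = 180(p - 4)(p - 3)(p - 2)(p + 2) = 0 at p ∈ {-2, 2, 3, 4}; ∂g/∂q = 60q(q - 2)(q + 3)(q + 4) = 0 at q ∈ {-4, -3, 0, 2}.
The Hessian is diagonal: diag(g_pp, g_qq). Second derivatives: g_pp(-2)=-21600, g_pp(2)=1440, g_pp(3)=-900, g_pp(4)=2160; g_qq(-4)=-1440, g_qq(-3)=900, g_qq(0)=-1440, g_qq(2)=3600.
Saddle points occur where the two diagonal entries have opposite signs: (-2, -3), (-2, 2), (2, -4), (2, 0), (3, -3), (3, 2), (4, -4), (4, 0). Count: 8.

8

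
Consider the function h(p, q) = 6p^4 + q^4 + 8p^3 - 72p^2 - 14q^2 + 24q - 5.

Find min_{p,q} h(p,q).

h(p,q) separates as A(p) + B(q) − 5, so its minimum is min A + min B − 5.
A'(p) = 24p(p - 2)(p + 3) vanishes at p ∈ {-3, 0, 2}; B'(q) = 4(q - 2)(q - 1)(q + 3) vanishes at q ∈ {-3, 1, 2}.
Local minima of A (where A''>0): A(-3)=-378, A(2)=-128. Local minima of B: B(-3)=-117, B(2)=8.
So the global minimum of h is A(-3) + B(-3) − 5 = -378 − 117 − 5 = -500, attained at (-3, -3).

-500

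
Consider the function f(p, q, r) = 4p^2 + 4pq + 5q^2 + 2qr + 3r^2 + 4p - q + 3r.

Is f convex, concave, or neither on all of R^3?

f is quadratic, so its Hessian is the constant matrix H = [[8, 4, 0], [4, 10, 2], [0, 2, 6]].
Leading principal minors: 8, 64, 352.
All positive ⇒ H ≻ 0 ⇒ convex.

convex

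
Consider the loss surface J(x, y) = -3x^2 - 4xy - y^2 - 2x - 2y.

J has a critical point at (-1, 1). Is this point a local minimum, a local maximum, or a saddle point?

saddle point

The Hessian of J is constant: H = [[-6, -4], [-4, -2]].
det(H) = (-6)·(-2) − (-4)² = -4.
Since det(H) < 0, H is indefinite and the critical point is a saddle point.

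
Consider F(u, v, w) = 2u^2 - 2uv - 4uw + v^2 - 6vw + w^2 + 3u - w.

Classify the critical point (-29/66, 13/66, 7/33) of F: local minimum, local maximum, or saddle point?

saddle point

The Hessian is constant: H = [[4, -2, -4], [-2, 2, -6], [-4, -6, 2]].
Leading principal minors: Δ₁ = 4, Δ₂ = 4, Δ₃ = -264.
The minors fit neither the all-positive nor the alternating-sign pattern, so H is indefinite: a saddle point.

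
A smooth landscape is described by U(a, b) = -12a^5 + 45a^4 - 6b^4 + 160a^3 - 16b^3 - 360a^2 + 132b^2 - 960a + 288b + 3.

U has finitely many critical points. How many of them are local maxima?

4

U separates as a function of a plus a function of b, so ∇U=0 decouples.
∂U/∂a = -60(a - 4)(a - 2)(a + 1)(a + 2) = 0 at a ∈ {-2, -1, 2, 4}; ∂U/∂b = -24(b - 3)(b + 1)(b + 4) = 0 at b ∈ {-4, -1, 3}.
The Hessian is diagonal: diag(U_aa, U_bb). Second derivatives: U_aa(-2)=1440, U_aa(-1)=-900, U_aa(2)=1440, U_aa(4)=-3600; U_bb(-4)=-504, U_bb(-1)=288, U_bb(3)=-672.
Local maxima occur where both diagonal entries negative: (-1, -4), (-1, 3), (4, -4), (4, 3). Count: 4.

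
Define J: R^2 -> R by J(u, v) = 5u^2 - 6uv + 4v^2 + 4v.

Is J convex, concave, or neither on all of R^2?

convex

J is quadratic, so its Hessian is the constant matrix H = [[10, -6], [-6, 8]].
det(H) = 44, tr(H) = 18.
det(H) > 0 and tr(H) > 0, so H is positive definite everywhere: convex.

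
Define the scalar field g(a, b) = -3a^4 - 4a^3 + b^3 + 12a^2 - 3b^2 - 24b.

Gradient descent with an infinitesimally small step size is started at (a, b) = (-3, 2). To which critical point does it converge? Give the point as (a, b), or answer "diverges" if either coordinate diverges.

g is separable, so gradient descent decouples: a follows -∂g/∂a, b follows -∂g/∂b.
∂g/∂a = -12a(a - 1)(a + 2); at a=-3 this is 144, so a decreases.
∂g/∂b = 3(b - 4)(b + 2); at b=2 this is -24, so b increases.
The a-coordinate has no critical point in that direction and runs off to infinity.

diverges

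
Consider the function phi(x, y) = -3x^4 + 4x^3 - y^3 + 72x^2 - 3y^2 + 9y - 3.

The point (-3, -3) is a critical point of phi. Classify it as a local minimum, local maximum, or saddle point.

saddle point

The mixed partial ∂²phi/∂x∂y is 0, so the Hessian at any point is diag(phi_xx, phi_yy) = diag(12(-3x^2 + 2x + 12), -6(y + 1)).
At (-3, -3): H = diag(-252, 12).
The eigenvalues have opposite signs, so H is indefinite: a saddle point.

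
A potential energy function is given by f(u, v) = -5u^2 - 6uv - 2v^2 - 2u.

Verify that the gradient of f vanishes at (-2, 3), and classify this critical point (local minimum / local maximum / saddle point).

local maximum

∇f = (-10u - 6v - 2, -6u - 4v); substituting (-2, 3) gives ∇f = (0, 0), so (-2, 3) is indeed a critical point.
The Hessian of f is constant: H = [[-10, -6], [-6, -4]].
det(H) = (-10)·(-4) − (-6)² = 4.
det(H) > 0 and tr(H) = -14 < 0, so H is negative definite and the point is a local maximum.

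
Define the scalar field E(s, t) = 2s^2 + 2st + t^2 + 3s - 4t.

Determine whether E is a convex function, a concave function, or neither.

E is quadratic, so its Hessian is the constant matrix H = [[4, 2], [2, 2]].
det(H) = 4, tr(H) = 6.
det(H) > 0 and tr(H) > 0, so H is positive definite everywhere: convex.

convex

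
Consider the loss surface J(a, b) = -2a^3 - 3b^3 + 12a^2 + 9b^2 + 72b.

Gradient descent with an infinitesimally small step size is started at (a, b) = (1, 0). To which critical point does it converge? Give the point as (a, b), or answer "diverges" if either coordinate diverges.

(0, -2)

J is separable, so gradient descent decouples: a follows -∂J/∂a, b follows -∂J/∂b.
∂J/∂a = -6a(a - 4); at a=1 this is 18, so a decreases.
∂J/∂b = -9(b - 4)(b + 2); at b=0 this is 72, so b decreases.
a converges to its nearest critical value 0 (a local min of the a-part); b converges to -2. The iterate converges to (0, -2).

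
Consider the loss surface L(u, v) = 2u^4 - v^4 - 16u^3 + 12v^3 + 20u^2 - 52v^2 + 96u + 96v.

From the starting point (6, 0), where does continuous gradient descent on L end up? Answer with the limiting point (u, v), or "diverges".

L is separable, so gradient descent decouples: u follows -∂L/∂u, v follows -∂L/∂v.
∂L/∂u = 8(u - 4)(u - 3)(u + 1); at u=6 this is 336, so u decreases.
∂L/∂v = -4(v - 4)(v - 3)(v - 2); at v=0 this is 96, so v decreases.
The v-coordinate has no critical point in that direction and runs off to infinity.

diverges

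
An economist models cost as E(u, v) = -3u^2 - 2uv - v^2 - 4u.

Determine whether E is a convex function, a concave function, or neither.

concave

E is quadratic, so its Hessian is the constant matrix H = [[-6, -2], [-2, -2]].
det(H) = 8, tr(H) = -8.
det(H) > 0 and tr(H) < 0, so H is negative definite everywhere: concave.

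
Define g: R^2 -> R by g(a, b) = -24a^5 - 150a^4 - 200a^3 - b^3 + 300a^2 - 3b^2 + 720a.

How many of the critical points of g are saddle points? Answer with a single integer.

4

g separates as a function of a plus a function of b, so ∇g=0 decouples.
∂g/∂a = -120(a - 1)(a + 1)(a + 2)(a + 3) = 0 at a ∈ {-3, -2, -1, 1}; ∂g/∂b = -3b(b + 2) = 0 at b ∈ {-2, 0}.
The Hessian is diagonal: diag(g_aa, g_bb). Second derivatives: g_aa(-3)=960, g_aa(-2)=-360, g_aa(-1)=480, g_aa(1)=-2880; g_bb(-2)=6, g_bb(0)=-6.
Saddle points occur where the two diagonal entries have opposite signs: (-3, 0), (-2, -2), (-1, 0), (1, -2). Count: 4.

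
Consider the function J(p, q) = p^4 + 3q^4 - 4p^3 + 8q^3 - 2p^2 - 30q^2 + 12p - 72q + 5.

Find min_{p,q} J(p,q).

-156

J(p,q) separates as A(p) + B(q) + 5, so its minimum is min A + min B + 5.
A'(p) = 4(p - 3)(p - 1)(p + 1) vanishes at p ∈ {-1, 1, 3}; B'(q) = 12(q - 2)(q + 1)(q + 3) vanishes at q ∈ {-3, -1, 2}.
Local minima of A (where A''>0): A(-1)=-9, A(3)=-9. Local minima of B: B(-3)=-27, B(2)=-152.
So the global minimum of J is A(-1) + B(2) + 5 = -9 − 152 + 5 = -156, attained at (-1, 2).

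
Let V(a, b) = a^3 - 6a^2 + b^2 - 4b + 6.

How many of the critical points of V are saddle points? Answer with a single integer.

V separates as a function of a plus a function of b, so ∇V=0 decouples.
∂V/∂a = 3a(a - 4) = 0 at a ∈ {0, 4}; ∂V/∂b = 2(b - 2) = 0 at b ∈ {2}.
The Hessian is diagonal: diag(V_aa, V_bb). Second derivatives: V_aa(0)=-12, V_aa(4)=12; V_bb(2)=2.
Saddle points occur where the two diagonal entries have opposite signs: (0, 2). Count: 1.

1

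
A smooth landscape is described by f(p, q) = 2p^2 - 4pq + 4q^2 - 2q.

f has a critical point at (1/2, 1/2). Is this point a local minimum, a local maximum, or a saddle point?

local minimum

The Hessian of f is constant: H = [[4, -4], [-4, 8]].
det(H) = 4·8 − (-4)² = 16.
det(H) > 0 and tr(H) = 12 > 0, so H is positive definite and the point is a local minimum.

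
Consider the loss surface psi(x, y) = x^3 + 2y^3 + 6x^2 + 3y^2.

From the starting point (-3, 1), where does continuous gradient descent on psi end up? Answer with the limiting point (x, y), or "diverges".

(0, 0)

psi is separable, so gradient descent decouples: x follows -∂psi/∂x, y follows -∂psi/∂y.
∂psi/∂x = 3x(x + 4); at x=-3 this is -9, so x increases.
∂psi/∂y = 6y(y + 1); at y=1 this is 12, so y decreases.
x converges to its nearest critical value 0 (a local min of the x-part); y converges to 0. The iterate converges to (0, 0).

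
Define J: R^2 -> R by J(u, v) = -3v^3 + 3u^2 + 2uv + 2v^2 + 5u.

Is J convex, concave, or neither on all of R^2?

The term -3v^3 is cubic, so the Hessian is not constant.
∂²J/∂v² = -18v + 4, which takes both signs as v varies (negative for sufficiently large v). A diagonal entry of the Hessian changing sign means the Hessian is neither positive- nor negative-semidefinite on all of R^2.

neither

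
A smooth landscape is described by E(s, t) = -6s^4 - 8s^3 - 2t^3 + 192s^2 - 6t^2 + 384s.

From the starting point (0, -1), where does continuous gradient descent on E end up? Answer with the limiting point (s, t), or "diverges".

(-1, -2)

E is separable, so gradient descent decouples: s follows -∂E/∂s, t follows -∂E/∂t.
∂E/∂s = -24(s - 4)(s + 1)(s + 4); at s=0 this is 384, so s decreases.
∂E/∂t = -6t(t + 2); at t=-1 this is 6, so t decreases.
s converges to its nearest critical value -1 (a local min of the s-part); t converges to -2. The iterate converges to (-1, -2).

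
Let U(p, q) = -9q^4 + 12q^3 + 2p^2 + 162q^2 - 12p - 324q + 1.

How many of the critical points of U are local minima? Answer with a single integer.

1

U separates as a function of p plus a function of q, so ∇U=0 decouples.
∂U/∂p = 4(p - 3) = 0 at p ∈ {3}; ∂U/∂q = -36(q - 3)(q - 1)(q + 3) = 0 at q ∈ {-3, 1, 3}.
The Hessian is diagonal: diag(U_pp, U_qq). Second derivatives: U_pp(3)=4; U_qq(-3)=-864, U_qq(1)=288, U_qq(3)=-432.
Local minima occur where both diagonal entries positive: (3, 1). Count: 1.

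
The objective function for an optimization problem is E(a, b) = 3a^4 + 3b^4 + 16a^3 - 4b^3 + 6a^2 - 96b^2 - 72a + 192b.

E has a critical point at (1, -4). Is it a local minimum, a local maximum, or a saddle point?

The mixed partial ∂²E/∂a∂b is 0, so the Hessian at any point is diag(E_aa, E_bb) = diag(12(3a^2 + 8a + 1), 12(3b^2 - 2b - 16)).
At (1, -4): H = diag(144, 480).
Both eigenvalues are positive, so H is positive definite: a local minimum.

local minimum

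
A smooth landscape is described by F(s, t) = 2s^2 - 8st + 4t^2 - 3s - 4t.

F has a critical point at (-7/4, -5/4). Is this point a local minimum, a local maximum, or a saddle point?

saddle point

The Hessian of F is constant: H = [[4, -8], [-8, 8]].
det(H) = 4·8 − (-8)² = -32.
Since det(H) < 0, H is indefinite and the critical point is a saddle point.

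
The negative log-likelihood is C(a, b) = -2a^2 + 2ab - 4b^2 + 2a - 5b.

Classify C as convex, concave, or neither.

C is quadratic, so its Hessian is the constant matrix H = [[-4, 2], [2, -8]].
det(H) = 28, tr(H) = -12.
det(H) > 0 and tr(H) < 0, so H is negative definite everywhere: concave.

concave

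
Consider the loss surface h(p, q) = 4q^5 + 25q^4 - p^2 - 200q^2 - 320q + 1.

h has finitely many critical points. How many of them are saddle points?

2

h separates as a function of p plus a function of q, so ∇h=0 decouples.
∂h/∂p = -2p = 0 at p ∈ {0}; ∂h/∂q = 20(q - 2)(q + 1)(q + 2)(q + 4) = 0 at q ∈ {-4, -2, -1, 2}.
The Hessian is diagonal: diag(h_pp, h_qq). Second derivatives: h_pp(0)=-2; h_qq(-4)=-720, h_qq(-2)=160, h_qq(-1)=-180, h_qq(2)=1440.
Saddle points occur where the two diagonal entries have opposite signs: (0, -2), (0, 2). Count: 2.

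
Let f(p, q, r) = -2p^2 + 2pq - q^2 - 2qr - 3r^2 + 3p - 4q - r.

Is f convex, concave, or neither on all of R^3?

f is quadratic, so its Hessian is the constant matrix H = [[-4, 2, 0], [2, -2, -2], [0, -2, -6]].
Leading principal minors: -4, 4, -8.
Signs alternate −, +, − ⇒ H ≺ 0 ⇒ concave.

concave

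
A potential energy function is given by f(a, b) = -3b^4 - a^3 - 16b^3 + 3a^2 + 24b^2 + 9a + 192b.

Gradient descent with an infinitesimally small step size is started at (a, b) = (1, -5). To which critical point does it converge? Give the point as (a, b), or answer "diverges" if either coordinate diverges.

f is separable, so gradient descent decouples: a follows -∂f/∂a, b follows -∂f/∂b.
∂f/∂a = -3(a - 3)(a + 1); at a=1 this is 12, so a decreases.
∂f/∂b = -12(b - 2)(b + 2)(b + 4); at b=-5 this is 252, so b decreases.
The b-coordinate has no critical point in that direction and runs off to infinity.

diverges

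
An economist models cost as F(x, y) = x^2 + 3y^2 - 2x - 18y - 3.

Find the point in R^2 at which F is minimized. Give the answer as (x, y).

(1, 3)

F(x,y) separates as P(x) + Q(y) − 3, so its minimum is min P + min Q − 3.
P'(x) = 2x - 2 vanishes at x ∈ {1}; Q'(y) = 6y - 18 vanishes at y ∈ {3}.
Local minima of P (where P''>0): P(1)=-1. Local minima of Q: Q(3)=-27.
So the global minimum of F is P(1) + Q(3) − 3 = -1 − 27 − 3 = -31, attained at (1, 3).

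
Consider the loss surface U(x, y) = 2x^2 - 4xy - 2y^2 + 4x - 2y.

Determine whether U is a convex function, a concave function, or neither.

U is quadratic, so its Hessian is the constant matrix H = [[4, -4], [-4, -4]].
det(H) = -32, tr(H) = 0.
det(H) < 0, so H is indefinite: neither convex nor concave.

neither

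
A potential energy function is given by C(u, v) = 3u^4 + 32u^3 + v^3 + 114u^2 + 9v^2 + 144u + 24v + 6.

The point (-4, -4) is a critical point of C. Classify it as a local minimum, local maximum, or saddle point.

saddle point

The mixed partial ∂²C/∂u∂v is 0, so the Hessian at any point is diag(C_uu, C_vv) = diag(12(3u^2 + 16u + 19), 6(v + 3)).
At (-4, -4): H = diag(36, -6).
The eigenvalues have opposite signs, so H is indefinite: a saddle point.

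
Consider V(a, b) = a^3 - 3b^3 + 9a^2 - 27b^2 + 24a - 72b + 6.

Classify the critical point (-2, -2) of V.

saddle point

The mixed partial ∂²V/∂a∂b is 0, so the Hessian at any point is diag(V_aa, V_bb) = diag(6(a + 3), -18(b + 3)).
At (-2, -2): H = diag(6, -18).
The eigenvalues have opposite signs, so H is indefinite: a saddle point.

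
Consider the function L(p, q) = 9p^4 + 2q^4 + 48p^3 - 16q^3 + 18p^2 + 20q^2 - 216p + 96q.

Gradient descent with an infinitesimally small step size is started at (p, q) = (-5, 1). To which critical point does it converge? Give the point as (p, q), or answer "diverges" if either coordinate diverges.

(-3, -1)

L is separable, so gradient descent decouples: p follows -∂L/∂p, q follows -∂L/∂q.
∂L/∂p = 36(p - 1)(p + 2)(p + 3); at p=-5 this is -1296, so p increases.
∂L/∂q = 8(q - 4)(q - 3)(q + 1); at q=1 this is 96, so q decreases.
p converges to its nearest critical value -3 (a local min of the p-part); q converges to -1. The iterate converges to (-3, -1).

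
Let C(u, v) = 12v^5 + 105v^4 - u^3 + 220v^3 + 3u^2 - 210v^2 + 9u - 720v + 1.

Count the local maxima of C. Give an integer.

C separates as a function of u plus a function of v, so ∇C=0 decouples.
∂C/∂u = -3(u - 3)(u + 1) = 0 at u ∈ {-1, 3}; ∂C/∂v = 60(v - 1)(v + 1)(v + 3)(v + 4) = 0 at v ∈ {-4, -3, -1, 1}.
The Hessian is diagonal: diag(C_uu, C_vv). Second derivatives: C_uu(-1)=12, C_uu(3)=-12; C_vv(-4)=-900, C_vv(-3)=480, C_vv(-1)=-720, C_vv(1)=2400.
Local maxima occur where both diagonal entries negative: (3, -4), (3, -1). Count: 2.

2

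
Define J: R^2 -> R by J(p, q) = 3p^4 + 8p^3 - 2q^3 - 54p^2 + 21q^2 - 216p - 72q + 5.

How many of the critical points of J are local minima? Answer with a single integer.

J separates as a function of p plus a function of q, so ∇J=0 decouples.
∂J/∂p = 12(p - 3)(p + 2)(p + 3) = 0 at p ∈ {-3, -2, 3}; ∂J/∂q = -6(q - 4)(q - 3) = 0 at q ∈ {3, 4}.
The Hessian is diagonal: diag(J_pp, J_qq). Second derivatives: J_pp(-3)=72, J_pp(-2)=-60, J_pp(3)=360; J_qq(3)=6, J_qq(4)=-6.
Local minima occur where both diagonal entries positive: (-3, 3), (3, 3). Count: 2.

2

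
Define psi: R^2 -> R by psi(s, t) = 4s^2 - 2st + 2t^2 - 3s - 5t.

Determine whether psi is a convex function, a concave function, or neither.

convex

psi is quadratic, so its Hessian is the constant matrix H = [[8, -2], [-2, 4]].
det(H) = 28, tr(H) = 12.
det(H) > 0 and tr(H) > 0, so H is positive definite everywhere: convex.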